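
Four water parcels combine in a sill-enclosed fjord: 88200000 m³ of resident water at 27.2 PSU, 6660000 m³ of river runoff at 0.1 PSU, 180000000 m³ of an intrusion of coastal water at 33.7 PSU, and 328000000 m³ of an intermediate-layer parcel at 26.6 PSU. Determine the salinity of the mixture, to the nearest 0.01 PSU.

Total salt / total volume:
salt = 88,200,000×27.2 + 6,660,000×0.1 + 180,000,000×33.7 + 328,000,000×26.6 = 2,399,040,000 + 666,000 + 6,066,000,000 + 8,724,800,000 = 17,190,506,000
volume = 88,200,000 + 6,660,000 + 180,000,000 + 328,000,000 = 602,860,000 m³
S = 17,190,506,000 / 602,860,000 = 28.5149 PSU

28.51 PSU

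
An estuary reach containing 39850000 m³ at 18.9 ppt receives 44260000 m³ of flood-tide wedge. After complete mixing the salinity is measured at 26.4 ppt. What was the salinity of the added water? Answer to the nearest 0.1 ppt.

33.2 ppt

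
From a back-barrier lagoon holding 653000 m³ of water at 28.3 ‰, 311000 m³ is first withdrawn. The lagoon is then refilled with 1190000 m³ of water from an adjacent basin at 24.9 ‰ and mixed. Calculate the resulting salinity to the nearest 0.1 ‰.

25.7 ‰

Remaining after removal: 342,000 m³ at 28.3 ‰ (salt = 9,678,600)
After addition: salt = 9,678,600 + 1,190,000×24.9 = 39,309,600; volume = 1,532,000 m³
S = 39,309,600 / 1,532,000 = 25.659 ‰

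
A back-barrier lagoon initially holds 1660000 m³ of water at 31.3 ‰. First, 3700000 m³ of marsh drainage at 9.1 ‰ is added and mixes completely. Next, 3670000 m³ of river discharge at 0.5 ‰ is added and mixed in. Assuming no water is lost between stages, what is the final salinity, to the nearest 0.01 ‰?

Total salt / total volume:
Initial salt = 1,660,000×31.3 = 51,958,000
After stage 1: salt = 51,958,000 + 3,700,000×9.1 = 85,628,000; volume = 5,360,000 m³; S = 15.975 ‰
After stage 2: salt = 85,628,000 + 3,670,000×0.5 = 87,463,000; volume = 9,030,000 m³
S = 87,463,000 / 9,030,000 = 9.6858 ‰

9.69 ‰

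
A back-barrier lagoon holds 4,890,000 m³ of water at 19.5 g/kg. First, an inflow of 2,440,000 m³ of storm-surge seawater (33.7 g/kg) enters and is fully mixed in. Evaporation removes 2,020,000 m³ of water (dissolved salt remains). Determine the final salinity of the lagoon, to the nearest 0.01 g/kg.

After mixing: salt = 4,890,000×19.5 + 2,440,000×33.7 = 177,583,000; volume = 7,330,000 m³
After evaporation: salt unchanged = 177,583,000; volume = 7,330,000 − 2,020,000 = 5,310,000 m³
S = 177,583,000 / 5,310,000 = 33.4431 g/kg

33.44 g/kg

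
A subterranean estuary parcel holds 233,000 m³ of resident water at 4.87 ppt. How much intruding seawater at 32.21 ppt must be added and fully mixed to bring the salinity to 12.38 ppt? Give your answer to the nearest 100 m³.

88200 m³

Salt balance: 233,000×4.87 + V×32.21 = (233,000+V)×12.38
1,134,710 + 32.21V = 2,884,540 + 12.38V
1,749,830 = 19.83V
V = 88,241.55 m³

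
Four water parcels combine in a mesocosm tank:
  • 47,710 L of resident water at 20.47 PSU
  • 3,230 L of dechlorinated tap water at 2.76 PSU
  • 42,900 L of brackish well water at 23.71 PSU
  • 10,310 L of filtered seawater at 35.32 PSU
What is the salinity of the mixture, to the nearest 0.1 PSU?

22.7 PSU

Weighted by volume,
salt = 47,710×20.47 + 3,230×2.76 + 42,900×23.71 + 10,310×35.32 = 976,623.7 + 8,914.8 + 1,017,159 + 364,149.2 = 2,366,846.7
volume = 47,710 + 3,230 + 42,900 + 10,310 = 104,150 L
S = 2,366,846.7 / 104,150 = 22.725 PSU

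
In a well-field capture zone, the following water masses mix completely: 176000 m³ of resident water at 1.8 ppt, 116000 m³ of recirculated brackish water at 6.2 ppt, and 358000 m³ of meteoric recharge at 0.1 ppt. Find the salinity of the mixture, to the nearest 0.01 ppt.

Conserving salt mass:
salt = 176,000×1.8 + 116,000×6.2 + 358,000×0.1 = 316,800 + 719,200 + 35,800 = 1,071,800
volume = 176,000 + 116,000 + 358,000 = 650,000 m³
S = 1,071,800 / 650,000 = 1.6489 ppt

1.65 ppt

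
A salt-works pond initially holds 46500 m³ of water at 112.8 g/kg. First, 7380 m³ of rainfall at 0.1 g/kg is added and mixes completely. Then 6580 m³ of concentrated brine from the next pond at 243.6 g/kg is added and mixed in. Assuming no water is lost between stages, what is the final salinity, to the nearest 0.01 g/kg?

Total salt / total volume:
Initial salt = 46,500×112.8 = 5,245,200
After stage 1: salt = 5,245,200 + 7,380×0.1 = 5,245,938; volume = 53,880 m³; S = 97.363 g/kg
After stage 2: salt = 5,245,938 + 6,580×243.6 = 6,848,826; volume = 60,460 m³
S = 6,848,826 / 60,460 = 113.2786 g/kg

113.28 g/kg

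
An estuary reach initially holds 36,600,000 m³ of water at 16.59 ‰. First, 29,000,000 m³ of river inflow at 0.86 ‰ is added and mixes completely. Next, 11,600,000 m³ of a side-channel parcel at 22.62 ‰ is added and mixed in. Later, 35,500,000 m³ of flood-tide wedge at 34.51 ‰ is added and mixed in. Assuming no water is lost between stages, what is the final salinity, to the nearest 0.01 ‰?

Weighted by volume,
Initial salt = 36,600,000×16.59 = 607,194,000
After stage 1: salt = 607,194,000 + 29,000,000×0.86 = 632,134,000; volume = 65,600,000 m³; S = 9.636 ‰
After stage 2: salt = 632,134,000 + 11,600,000×22.62 = 894,526,000; volume = 77,200,000 m³; S = 11.587 ‰
After stage 3: salt = 894,526,000 + 35,500,000×34.51 = 2,119,631,000; volume = 112,700,000 m³
S = 2,119,631,000 / 112,700,000 = 18.8077 ‰

18.81 ‰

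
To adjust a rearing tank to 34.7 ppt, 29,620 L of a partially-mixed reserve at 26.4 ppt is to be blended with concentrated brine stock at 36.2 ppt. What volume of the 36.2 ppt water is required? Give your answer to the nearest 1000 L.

Salt balance: 29,620×26.4 + V×36.2 = (29,620+V)×34.7
781,968 + 36.2V = 1,027,814 + 34.7V
245,846 = 1.5V
V = 163,897.33 L

164000 L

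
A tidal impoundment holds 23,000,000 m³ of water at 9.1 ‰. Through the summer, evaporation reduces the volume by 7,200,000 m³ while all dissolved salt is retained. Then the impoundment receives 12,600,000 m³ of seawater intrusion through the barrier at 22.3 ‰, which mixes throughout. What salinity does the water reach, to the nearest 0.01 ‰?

17.26 ‰

After evaporation: salt = 23,000,000×9.1 = 209,300,000; volume = 23,000,000 − 7,200,000 = 15,800,000 m³
After mixing: salt = 209,300,000 + 12,600,000×22.3 = 490,280,000; volume = 15,800,000 + 12,600,000 = 28,400,000 m³
S = 490,280,000 / 28,400,000 = 17.2634 ‰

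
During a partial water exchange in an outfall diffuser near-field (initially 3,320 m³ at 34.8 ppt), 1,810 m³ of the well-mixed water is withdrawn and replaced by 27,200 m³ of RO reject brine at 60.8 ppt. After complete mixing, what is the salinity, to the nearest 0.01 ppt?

59.43 ppt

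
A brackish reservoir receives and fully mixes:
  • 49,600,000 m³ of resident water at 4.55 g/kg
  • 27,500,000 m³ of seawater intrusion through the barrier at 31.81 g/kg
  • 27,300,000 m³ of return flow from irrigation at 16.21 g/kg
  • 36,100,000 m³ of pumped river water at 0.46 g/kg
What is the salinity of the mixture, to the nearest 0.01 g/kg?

Total salt / total volume:
salt = 49,600,000×4.55 + 27,500,000×31.81 + 27,300,000×16.21 + 36,100,000×0.46 = 225,680,000 + 874,775,000 + 442,533,000 + 16,606,000 = 1,559,594,000
volume = 49,600,000 + 27,500,000 + 27,300,000 + 36,100,000 = 140,500,000 m³
S = 1,559,594,000 / 140,500,000 = 11.1003 g/kg

11.10 g/kg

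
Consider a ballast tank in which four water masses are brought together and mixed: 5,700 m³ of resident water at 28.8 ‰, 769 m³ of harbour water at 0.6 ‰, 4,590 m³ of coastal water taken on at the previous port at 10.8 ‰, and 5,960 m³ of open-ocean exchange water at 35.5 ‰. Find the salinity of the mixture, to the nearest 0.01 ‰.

25.02 ‰

Salt balance:
salt = 5,700×28.8 + 769×0.6 + 4,590×10.8 + 5,960×35.5 = 164,160 + 461.4 + 49,572 + 211,580 = 425,773.4
volume = 5,700 + 769 + 4,590 + 5,960 = 17,019 m³
S = 425,773.4 / 17,019 = 25.0175 ‰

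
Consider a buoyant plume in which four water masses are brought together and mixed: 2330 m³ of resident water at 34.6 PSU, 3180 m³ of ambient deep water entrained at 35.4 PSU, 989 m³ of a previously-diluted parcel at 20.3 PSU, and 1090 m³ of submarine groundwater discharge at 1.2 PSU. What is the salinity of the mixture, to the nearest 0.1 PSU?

28.3 PSU

Mass of salt is conserved:
salt = 2,330×34.6 + 3,180×35.4 + 989×20.3 + 1,090×1.2 = 80,618 + 112,572 + 20,076.7 + 1,308 = 214,574.7
volume = 2,330 + 3,180 + 989 + 1,090 = 7,589 m³
S = 214,574.7 / 7,589 = 28.274 PSU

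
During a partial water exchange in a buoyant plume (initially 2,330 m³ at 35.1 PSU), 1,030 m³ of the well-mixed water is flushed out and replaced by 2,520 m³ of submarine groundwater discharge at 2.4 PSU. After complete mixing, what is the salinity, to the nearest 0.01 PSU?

13.53 PSU

Remaining after removal: 1,300 m³ at 35.1 PSU (salt = 45,630)
After addition: salt = 45,630 + 2,520×2.4 = 51,678; volume = 3,820 m³
S = 51,678 / 3,820 = 13.5283 PSU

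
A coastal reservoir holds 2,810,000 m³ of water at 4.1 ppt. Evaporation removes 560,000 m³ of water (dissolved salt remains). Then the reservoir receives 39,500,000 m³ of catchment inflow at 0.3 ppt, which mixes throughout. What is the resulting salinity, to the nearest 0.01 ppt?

0.56 ppt

After evaporation: salt = 2,810,000×4.1 = 11,521,000; volume = 2,810,000 − 560,000 = 2,250,000 m³
After mixing: salt = 11,521,000 + 39,500,000×0.3 = 23,371,000; volume = 2,250,000 + 39,500,000 = 41,750,000 m³
S = 23,371,000 / 41,750,000 = 0.5598 ppt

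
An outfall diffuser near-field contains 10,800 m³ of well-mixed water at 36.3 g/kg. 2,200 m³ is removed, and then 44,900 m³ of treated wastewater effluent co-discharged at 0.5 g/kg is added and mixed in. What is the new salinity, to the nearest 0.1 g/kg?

Remaining after removal: 8,600 m³ at 36.3 g/kg (salt = 312,180)
After addition: salt = 312,180 + 44,900×0.5 = 334,630; volume = 53,500 m³
S = 334,630 / 53,500 = 6.2548 g/kg

6.3 g/kg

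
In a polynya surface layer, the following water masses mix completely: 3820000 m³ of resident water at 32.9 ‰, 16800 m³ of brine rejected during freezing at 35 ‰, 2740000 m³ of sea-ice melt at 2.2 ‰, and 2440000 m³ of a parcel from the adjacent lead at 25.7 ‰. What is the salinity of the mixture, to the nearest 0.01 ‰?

Total salt / total volume:
salt = 3,820,000×32.9 + 16,800×35 + 2,740,000×2.2 + 2,440,000×25.7 = 125,678,000 + 588,000 + 6,028,000 + 62,708,000 = 195,002,000
volume = 3,820,000 + 16,800 + 2,740,000 + 2,440,000 = 9,016,800 m³
S = 195,002,000 / 9,016,800 = 21.6265 ‰

21.63 ‰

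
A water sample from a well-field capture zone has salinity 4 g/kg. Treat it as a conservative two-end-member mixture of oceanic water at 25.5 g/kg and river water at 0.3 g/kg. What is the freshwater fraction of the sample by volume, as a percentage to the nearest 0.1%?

Let f be the freshwater fraction. Salt balance per unit volume:
f×0.3 + (1−f)×25.5 = 4
f = (25.5 − 4) / (25.5 − 0.3) = 21.5/25.2 = 0.8532

85.3%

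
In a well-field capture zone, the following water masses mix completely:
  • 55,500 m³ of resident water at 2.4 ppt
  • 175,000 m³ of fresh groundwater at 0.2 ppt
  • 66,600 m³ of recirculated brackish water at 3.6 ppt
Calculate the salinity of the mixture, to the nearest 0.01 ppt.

Total salt / total volume:
salt = 55,500×2.4 + 175,000×0.2 + 66,600×3.6 = 133,200 + 35,000 + 239,760 = 407,960
volume = 55,500 + 175,000 + 66,600 = 297,100 m³
S = 407,960 / 297,100 = 1.3731 ppt

1.37 ppt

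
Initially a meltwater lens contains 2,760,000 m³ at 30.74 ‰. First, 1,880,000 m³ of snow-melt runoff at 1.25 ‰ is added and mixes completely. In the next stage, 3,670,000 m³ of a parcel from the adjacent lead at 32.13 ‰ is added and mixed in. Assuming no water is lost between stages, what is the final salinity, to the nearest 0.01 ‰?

24.68 ‰

Conserving salt mass:
Initial salt = 2,760,000×30.74 = 84,842,400
After stage 1: salt = 84,842,400 + 1,880,000×1.25 = 87,192,400; volume = 4,640,000 m³; S = 18.791 ‰
After stage 2: salt = 87,192,400 + 3,670,000×32.13 = 205,109,500; volume = 8,310,000 m³
S = 205,109,500 / 8,310,000 = 24.6823 ‰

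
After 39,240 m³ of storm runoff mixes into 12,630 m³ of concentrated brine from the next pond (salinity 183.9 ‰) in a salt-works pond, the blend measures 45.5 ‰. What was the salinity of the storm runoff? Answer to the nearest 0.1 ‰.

Salt balance: 12,630×183.9 + 39,240×S = 51,870×45.5
2,322,657 + 39,240·S = 2,360,085
S = (2,360,085 − 2,322,657) / 39,240 = 0.9538 ‰

1.0 ‰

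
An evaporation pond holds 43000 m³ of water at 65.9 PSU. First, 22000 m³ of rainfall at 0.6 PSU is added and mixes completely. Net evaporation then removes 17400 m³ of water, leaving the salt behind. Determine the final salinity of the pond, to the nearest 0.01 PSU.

59.81 PSU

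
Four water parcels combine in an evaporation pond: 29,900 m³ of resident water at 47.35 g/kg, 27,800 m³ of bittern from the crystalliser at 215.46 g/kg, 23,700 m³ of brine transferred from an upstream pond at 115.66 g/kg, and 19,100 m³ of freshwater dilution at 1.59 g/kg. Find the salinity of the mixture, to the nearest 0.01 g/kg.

101.26 g/kg

Salt balance:
salt = 29,900×47.35 + 27,800×215.46 + 23,700×115.66 + 19,100×1.59 = 1,415,765 + 5,989,788 + 2,741,142 + 30,369 = 10,177,064
volume = 29,900 + 27,800 + 23,700 + 19,100 = 100,500 m³
S = 10,177,064 / 100,500 = 101.2643 g/kg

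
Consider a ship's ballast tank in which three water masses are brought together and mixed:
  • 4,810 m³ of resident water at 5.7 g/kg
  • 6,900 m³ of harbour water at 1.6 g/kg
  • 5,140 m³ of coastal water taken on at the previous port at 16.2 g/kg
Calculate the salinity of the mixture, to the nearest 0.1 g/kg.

7.2 g/kg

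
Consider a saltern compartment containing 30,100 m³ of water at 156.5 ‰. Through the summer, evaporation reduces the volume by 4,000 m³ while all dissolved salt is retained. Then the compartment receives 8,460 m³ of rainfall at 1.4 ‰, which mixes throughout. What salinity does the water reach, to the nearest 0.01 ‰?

After evaporation: salt = 30,100×156.5 = 4,710,650; volume = 30,100 − 4,000 = 26,100 m³
After mixing: salt = 4,710,650 + 8,460×1.4 = 4,722,494; volume = 26,100 + 8,460 = 34,560 m³
S = 4,722,494 / 34,560 = 136.6462 ‰

136.65 ‰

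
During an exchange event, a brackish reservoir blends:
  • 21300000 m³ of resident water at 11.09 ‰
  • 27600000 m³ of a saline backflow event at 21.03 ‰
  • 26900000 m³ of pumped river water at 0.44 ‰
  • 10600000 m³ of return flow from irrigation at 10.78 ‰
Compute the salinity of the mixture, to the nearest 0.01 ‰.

Conserving salt mass:
salt = 21,300,000×11.09 + 27,600,000×21.03 + 26,900,000×0.44 + 10,600,000×10.78 = 236,217,000 + 580,428,000 + 11,836,000 + 114,268,000 = 942,749,000
volume = 21,300,000 + 27,600,000 + 26,900,000 + 10,600,000 = 86,400,000 m³
S = 942,749,000 / 86,400,000 = 10.9114 ‰

10.91 ‰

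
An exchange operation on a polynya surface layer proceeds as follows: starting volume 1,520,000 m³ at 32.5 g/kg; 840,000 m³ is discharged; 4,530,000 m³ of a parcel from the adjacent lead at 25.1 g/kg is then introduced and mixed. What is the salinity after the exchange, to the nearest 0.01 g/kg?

26.07 g/kg

Remaining after removal: 680,000 m³ at 32.5 g/kg (salt = 22,100,000)
After addition: salt = 22,100,000 + 4,530,000×25.1 = 135,803,000; volume = 5,210,000 m³
S = 135,803,000 / 5,210,000 = 26.0658 g/kg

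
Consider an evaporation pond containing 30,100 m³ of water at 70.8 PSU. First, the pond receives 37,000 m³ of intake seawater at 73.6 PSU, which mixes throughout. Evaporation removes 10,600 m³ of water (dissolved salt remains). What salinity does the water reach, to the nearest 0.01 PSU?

85.92 PSU

After mixing: salt = 30,100×70.8 + 37,000×73.6 = 4,854,280; volume = 67,100 m³
After evaporation: salt unchanged = 4,854,280; volume = 67,100 − 10,600 = 56,500 m³
S = 4,854,280 / 56,500 = 85.9165 PSU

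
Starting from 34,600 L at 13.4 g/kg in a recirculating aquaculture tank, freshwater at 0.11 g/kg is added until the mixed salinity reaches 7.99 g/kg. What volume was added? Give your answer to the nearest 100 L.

Salt balance: 34,600×13.4 + V×0.11 = (34,600+V)×7.99
463,640 + 0.11V = 276,454 + 7.99V
187,186 = 7.88V
V = 23,754.57 L

23800 L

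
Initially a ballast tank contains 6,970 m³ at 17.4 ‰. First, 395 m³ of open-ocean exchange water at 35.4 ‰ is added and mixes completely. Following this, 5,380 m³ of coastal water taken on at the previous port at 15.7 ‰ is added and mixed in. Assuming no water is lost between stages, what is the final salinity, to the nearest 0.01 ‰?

17.24 ‰

Salt balance:
Initial salt = 6,970×17.4 = 121,278
After stage 1: salt = 121,278 + 395×35.4 = 135,261; volume = 7,365 m³; S = 18.365 ‰
After stage 2: salt = 135,261 + 5,380×15.7 = 219,727; volume = 12,745 m³
S = 219,727 / 12,745 = 17.2403 ‰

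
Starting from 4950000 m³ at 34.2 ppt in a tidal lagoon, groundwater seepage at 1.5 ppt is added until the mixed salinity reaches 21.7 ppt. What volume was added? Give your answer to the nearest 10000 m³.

3060000 m³

Salt balance: 4,950,000×34.2 + V×1.5 = (4,950,000+V)×21.7
169,290,000 + 1.5V = 107,415,000 + 21.7V
61,875,000 = 20.2V
V = 3,063,118.81 m³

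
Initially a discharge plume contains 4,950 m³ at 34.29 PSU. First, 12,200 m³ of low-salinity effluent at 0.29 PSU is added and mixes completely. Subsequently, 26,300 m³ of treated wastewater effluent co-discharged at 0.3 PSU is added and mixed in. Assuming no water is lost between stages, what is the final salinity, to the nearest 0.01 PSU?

4.17 PSU

By conservation of dissolved salt,
Initial salt = 4,950×34.29 = 169,735.5
After stage 1: salt = 169,735.5 + 12,200×0.29 = 173,273.5; volume = 17,150 m³; S = 10.103 PSU
After stage 2: salt = 173,273.5 + 26,300×0.3 = 181,163.5; volume = 43,450 m³
S = 181,163.5 / 43,450 = 4.1695 PSU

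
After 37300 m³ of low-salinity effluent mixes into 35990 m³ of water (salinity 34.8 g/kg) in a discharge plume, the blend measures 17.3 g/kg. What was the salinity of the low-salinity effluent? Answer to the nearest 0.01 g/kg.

Salt balance: 35,990×34.8 + 37,300×S = 73,290×17.3
1,252,452 + 37,300·S = 1,267,917
S = (1,267,917 − 1,252,452) / 37,300 = 0.4146 g/kg

0.41 g/kg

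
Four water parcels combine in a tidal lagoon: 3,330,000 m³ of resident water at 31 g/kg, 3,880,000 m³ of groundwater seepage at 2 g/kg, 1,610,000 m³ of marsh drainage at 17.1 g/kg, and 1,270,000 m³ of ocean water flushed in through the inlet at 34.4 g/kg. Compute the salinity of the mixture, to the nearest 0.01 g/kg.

Mass of salt is conserved:
salt = 3,330,000×31 + 3,880,000×2 + 1,610,000×17.1 + 1,270,000×34.4 = 103,230,000 + 7,760,000 + 27,531,000 + 43,688,000 = 182,209,000
volume = 3,330,000 + 3,880,000 + 1,610,000 + 1,270,000 = 10,090,000 m³
S = 182,209,000 / 10,090,000 = 18.0584 g/kg

18.06 g/kg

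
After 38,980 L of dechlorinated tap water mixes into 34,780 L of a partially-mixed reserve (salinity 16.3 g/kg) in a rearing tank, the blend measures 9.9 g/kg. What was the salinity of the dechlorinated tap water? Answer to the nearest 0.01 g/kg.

Salt balance: 34,780×16.3 + 38,980×S = 73,760×9.9
566,914 + 38,980·S = 730,224
S = (730,224 − 566,914) / 38,980 = 4.1896 g/kg

4.19 g/kg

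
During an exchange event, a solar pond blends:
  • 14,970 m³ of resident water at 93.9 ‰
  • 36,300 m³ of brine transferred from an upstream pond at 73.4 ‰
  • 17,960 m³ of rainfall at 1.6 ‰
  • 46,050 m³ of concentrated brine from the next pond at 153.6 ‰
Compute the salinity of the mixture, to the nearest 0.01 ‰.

Total salt / total volume:
salt = 14,970×93.9 + 36,300×73.4 + 17,960×1.6 + 46,050×153.6 = 1,405,683 + 2,664,420 + 28,736 + 7,073,280 = 11,172,119
volume = 14,970 + 36,300 + 17,960 + 46,050 = 115,280 m³
S = 11,172,119 / 115,280 = 96.9129 ‰

96.91 ‰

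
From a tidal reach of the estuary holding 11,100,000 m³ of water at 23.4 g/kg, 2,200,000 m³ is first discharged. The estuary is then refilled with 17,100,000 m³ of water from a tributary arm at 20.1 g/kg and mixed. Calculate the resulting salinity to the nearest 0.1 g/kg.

21.2 g/kg

Remaining after removal: 8,900,000 m³ at 23.4 g/kg (salt = 208,260,000)
After addition: salt = 208,260,000 + 17,100,000×20.1 = 551,970,000; volume = 26,000,000 m³
S = 551,970,000 / 26,000,000 = 21.2296 g/kg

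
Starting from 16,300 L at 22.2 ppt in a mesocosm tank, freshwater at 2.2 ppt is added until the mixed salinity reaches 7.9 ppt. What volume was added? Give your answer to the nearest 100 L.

Salt balance: 16,300×22.2 + V×2.2 = (16,300+V)×7.9
361,860 + 2.2V = 128,770 + 7.9V
233,090 = 5.7V
V = 40,892.98 L

40900 L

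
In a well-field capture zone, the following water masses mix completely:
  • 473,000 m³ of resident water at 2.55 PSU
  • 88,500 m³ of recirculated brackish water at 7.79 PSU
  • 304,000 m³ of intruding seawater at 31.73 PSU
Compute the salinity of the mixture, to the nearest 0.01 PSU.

13.34 PSU

Salt balance:
salt = 473,000×2.55 + 88,500×7.79 + 304,000×31.73 = 1,206,150 + 689,415 + 9,645,920 = 11,541,485
volume = 473,000 + 88,500 + 304,000 = 865,500 m³
S = 11,541,485 / 865,500 = 13.335 PSU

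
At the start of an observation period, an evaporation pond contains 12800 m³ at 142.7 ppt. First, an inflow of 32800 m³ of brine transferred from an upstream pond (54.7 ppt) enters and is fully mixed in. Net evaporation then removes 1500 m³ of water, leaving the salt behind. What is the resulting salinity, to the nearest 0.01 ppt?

82.10 ppt

After mixing: salt = 12,800×142.7 + 32,800×54.7 = 3,620,720; volume = 45,600 m³
After evaporation: salt unchanged = 3,620,720; volume = 45,600 − 1,500 = 44,100 m³
S = 3,620,720 / 44,100 = 82.1025 ppt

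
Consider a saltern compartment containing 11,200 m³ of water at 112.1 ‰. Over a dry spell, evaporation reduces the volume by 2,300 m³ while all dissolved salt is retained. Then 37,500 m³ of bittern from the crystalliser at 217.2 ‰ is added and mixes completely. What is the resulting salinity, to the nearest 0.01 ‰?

202.60 ‰

After evaporation: salt = 11,200×112.1 = 1,255,520; volume = 11,200 − 2,300 = 8,900 m³
After mixing: salt = 1,255,520 + 37,500×217.2 = 9,400,520; volume = 8,900 + 37,500 = 46,400 m³
S = 9,400,520 / 46,400 = 202.5974 ‰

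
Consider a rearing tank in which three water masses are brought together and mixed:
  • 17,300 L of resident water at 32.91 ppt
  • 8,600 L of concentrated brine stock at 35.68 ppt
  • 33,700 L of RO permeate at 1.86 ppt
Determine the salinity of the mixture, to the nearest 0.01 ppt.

15.75 ppt

Mass of salt is conserved:
salt = 17,300×32.91 + 8,600×35.68 + 33,700×1.86 = 569,343 + 306,848 + 62,682 = 938,873
volume = 17,300 + 8,600 + 33,700 = 59,600 L
S = 938,873 / 59,600 = 15.7529 ppt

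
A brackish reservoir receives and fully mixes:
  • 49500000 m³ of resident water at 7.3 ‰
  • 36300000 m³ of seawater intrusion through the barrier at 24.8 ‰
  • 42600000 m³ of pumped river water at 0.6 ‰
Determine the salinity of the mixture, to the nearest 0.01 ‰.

10.02 ‰

Salt balance:
salt = 49,500,000×7.3 + 36,300,000×24.8 + 42,600,000×0.6 = 361,350,000 + 900,240,000 + 25,560,000 = 1,287,150,000
volume = 49,500,000 + 36,300,000 + 42,600,000 = 128,400,000 m³
S = 1,287,150,000 / 128,400,000 = 10.0245 ‰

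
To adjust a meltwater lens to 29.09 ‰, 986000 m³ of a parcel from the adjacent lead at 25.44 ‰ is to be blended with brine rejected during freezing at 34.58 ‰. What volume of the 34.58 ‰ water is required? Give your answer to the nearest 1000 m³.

656000 m³

Salt balance: 986,000×25.44 + V×34.58 = (986,000+V)×29.09
25,083,840 + 34.58V = 28,682,740 + 29.09V
3,598,900 = 5.49V
V = 655,537.34 m³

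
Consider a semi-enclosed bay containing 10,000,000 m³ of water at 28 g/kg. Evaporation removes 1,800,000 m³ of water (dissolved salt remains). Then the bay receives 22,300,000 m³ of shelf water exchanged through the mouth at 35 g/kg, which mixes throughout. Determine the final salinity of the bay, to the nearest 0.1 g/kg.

34.8 g/kg

After evaporation: salt = 10,000,000×28 = 280,000,000; volume = 10,000,000 − 1,800,000 = 8,200,000 m³
After mixing: salt = 280,000,000 + 22,300,000×35 = 1,060,500,000; volume = 8,200,000 + 22,300,000 = 30,500,000 m³
S = 1,060,500,000 / 30,500,000 = 34.7705 g/kg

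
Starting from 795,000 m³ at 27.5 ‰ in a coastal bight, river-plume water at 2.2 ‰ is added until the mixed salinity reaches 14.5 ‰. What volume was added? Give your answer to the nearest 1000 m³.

840000 m³

Salt balance: 795,000×27.5 + V×2.2 = (795,000+V)×14.5
21,862,500 + 2.2V = 11,527,500 + 14.5V
10,335,000 = 12.3V
V = 840,243.9 m³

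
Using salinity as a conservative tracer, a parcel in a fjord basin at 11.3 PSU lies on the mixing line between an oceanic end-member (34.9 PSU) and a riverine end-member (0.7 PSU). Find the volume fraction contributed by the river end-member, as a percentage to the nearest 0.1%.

Let f be the freshwater fraction. Salt balance per unit volume:
f×0.7 + (1−f)×34.9 = 11.3
f = (34.9 − 11.3) / (34.9 − 0.7) = 23.6/34.2 = 0.6901

69.0%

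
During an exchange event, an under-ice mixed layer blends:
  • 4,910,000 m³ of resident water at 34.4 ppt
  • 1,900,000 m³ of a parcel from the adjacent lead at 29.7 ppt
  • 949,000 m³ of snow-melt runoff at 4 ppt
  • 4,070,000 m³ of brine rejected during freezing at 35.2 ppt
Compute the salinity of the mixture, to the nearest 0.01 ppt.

31.48 ppt

By conservation of dissolved salt,
salt = 4,910,000×34.4 + 1,900,000×29.7 + 949,000×4 + 4,070,000×35.2 = 168,904,000 + 56,430,000 + 3,796,000 + 143,264,000 = 372,394,000
volume = 4,910,000 + 1,900,000 + 949,000 + 4,070,000 = 11,829,000 m³
S = 372,394,000 / 11,829,000 = 31.4814 ppt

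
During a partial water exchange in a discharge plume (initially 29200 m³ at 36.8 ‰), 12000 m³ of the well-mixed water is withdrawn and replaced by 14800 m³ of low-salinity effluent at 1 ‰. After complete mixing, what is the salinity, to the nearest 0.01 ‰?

20.24 ‰

Remaining after removal: 17,200 m³ at 36.8 ‰ (salt = 632,960)
After addition: salt = 632,960 + 14,800×1 = 647,760; volume = 32,000 m³
S = 647,760 / 32,000 = 20.2425 ‰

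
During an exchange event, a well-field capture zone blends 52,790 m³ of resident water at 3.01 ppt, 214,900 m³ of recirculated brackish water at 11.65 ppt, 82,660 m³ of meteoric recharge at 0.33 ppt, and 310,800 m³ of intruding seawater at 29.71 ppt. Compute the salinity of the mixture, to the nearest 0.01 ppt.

18.03 ppt

Mass of salt is conserved:
salt = 52,790×3.01 + 214,900×11.65 + 82,660×0.33 + 310,800×29.71 = 158,897.9 + 2,503,585 + 27,277.8 + 9,233,868 = 11,923,628.7
volume = 52,790 + 214,900 + 82,660 + 310,800 = 661,150 m³
S = 11,923,628.7 / 661,150 = 18.0347 ppt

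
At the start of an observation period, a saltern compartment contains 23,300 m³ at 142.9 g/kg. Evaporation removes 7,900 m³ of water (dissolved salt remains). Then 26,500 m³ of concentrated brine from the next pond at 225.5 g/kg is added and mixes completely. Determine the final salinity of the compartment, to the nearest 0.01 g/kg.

222.08 g/kg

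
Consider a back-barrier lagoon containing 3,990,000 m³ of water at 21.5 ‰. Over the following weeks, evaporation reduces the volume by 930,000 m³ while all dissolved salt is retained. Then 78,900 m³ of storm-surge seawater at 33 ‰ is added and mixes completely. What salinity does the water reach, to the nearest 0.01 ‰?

28.16 ‰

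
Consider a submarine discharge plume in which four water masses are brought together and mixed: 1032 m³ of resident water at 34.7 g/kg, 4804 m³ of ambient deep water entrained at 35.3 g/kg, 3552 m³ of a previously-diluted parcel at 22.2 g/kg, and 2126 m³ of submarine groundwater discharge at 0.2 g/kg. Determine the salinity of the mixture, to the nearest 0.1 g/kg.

24.7 g/kg

Mass of salt is conserved:
salt = 1,032×34.7 + 4,804×35.3 + 3,552×22.2 + 2,126×0.2 = 35,810.4 + 169,581.2 + 78,854.4 + 425.2 = 284,671.2
volume = 1,032 + 4,804 + 3,552 + 2,126 = 11,514 m³
S = 284,671.2 / 11,514 = 24.724 g/kg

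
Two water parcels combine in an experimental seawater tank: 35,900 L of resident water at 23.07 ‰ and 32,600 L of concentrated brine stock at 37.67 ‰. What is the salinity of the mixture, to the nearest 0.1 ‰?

Total salt / total volume:
salt = 35,900×23.07 + 32,600×37.67 = 828,213 + 1,228,042 = 2,056,255
volume = 35,900 + 32,600 = 68,500 L
S = 2,056,255 / 68,500 = 30.018 ‰

30.0 ‰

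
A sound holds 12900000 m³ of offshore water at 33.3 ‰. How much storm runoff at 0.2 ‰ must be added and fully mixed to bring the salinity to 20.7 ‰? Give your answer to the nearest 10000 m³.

7930000 m³

Salt balance: 12,900,000×33.3 + V×0.2 = (12,900,000+V)×20.7
429,570,000 + 0.2V = 267,030,000 + 20.7V
162,540,000 = 20.5V
V = 7,928,780.49 m³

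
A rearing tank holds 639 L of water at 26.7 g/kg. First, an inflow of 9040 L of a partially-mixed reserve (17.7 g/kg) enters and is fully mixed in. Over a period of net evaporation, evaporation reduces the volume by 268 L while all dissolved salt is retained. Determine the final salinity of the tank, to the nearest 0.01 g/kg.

After mixing: salt = 639×26.7 + 9,040×17.7 = 177,069.3; volume = 9,679 L
After evaporation: salt unchanged = 177,069.3; volume = 9,679 − 268 = 9,411 L
S = 177,069.3 / 9,411 = 18.8151 g/kg

18.82 g/kg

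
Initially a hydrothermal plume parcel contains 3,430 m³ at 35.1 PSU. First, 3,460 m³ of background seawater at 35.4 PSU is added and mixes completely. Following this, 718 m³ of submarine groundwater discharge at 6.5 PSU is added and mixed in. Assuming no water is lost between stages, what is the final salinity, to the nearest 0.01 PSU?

32.54 PSU

Weighted by volume,
Initial salt = 3,430×35.1 = 120,393
After stage 1: salt = 120,393 + 3,460×35.4 = 242,877; volume = 6,890 m³; S = 35.251 PSU
After stage 2: salt = 242,877 + 718×6.5 = 247,544; volume = 7,608 m³
S = 247,544 / 7,608 = 32.5373 PSU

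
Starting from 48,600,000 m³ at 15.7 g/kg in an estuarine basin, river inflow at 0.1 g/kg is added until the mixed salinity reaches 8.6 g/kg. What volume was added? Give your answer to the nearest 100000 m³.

Salt balance: 48,600,000×15.7 + V×0.1 = (48,600,000+V)×8.6
763,020,000 + 0.1V = 417,960,000 + 8.6V
345,060,000 = 8.5V
V = 40,595,294.12 m³

40600000 m³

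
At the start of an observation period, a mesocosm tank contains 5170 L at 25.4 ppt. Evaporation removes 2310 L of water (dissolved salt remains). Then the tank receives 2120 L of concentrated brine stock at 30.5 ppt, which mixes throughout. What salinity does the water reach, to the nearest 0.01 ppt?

39.35 ppt

After evaporation: salt = 5,170×25.4 = 131,318; volume = 5,170 − 2,310 = 2,860 L
After mixing: salt = 131,318 + 2,120×30.5 = 195,978; volume = 2,860 + 2,120 = 4,980 L
S = 195,978 / 4,980 = 39.353 ppt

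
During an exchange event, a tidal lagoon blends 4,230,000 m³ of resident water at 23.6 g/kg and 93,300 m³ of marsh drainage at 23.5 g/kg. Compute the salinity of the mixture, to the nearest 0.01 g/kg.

23.60 g/kg

Conserving salt mass:
salt = 4,230,000×23.6 + 93,300×23.5 = 99,828,000 + 2,192,550 = 102,020,550
volume = 4,230,000 + 93,300 = 4,323,300 m³
S = 102,020,550 / 4,323,300 = 23.5978 g/kg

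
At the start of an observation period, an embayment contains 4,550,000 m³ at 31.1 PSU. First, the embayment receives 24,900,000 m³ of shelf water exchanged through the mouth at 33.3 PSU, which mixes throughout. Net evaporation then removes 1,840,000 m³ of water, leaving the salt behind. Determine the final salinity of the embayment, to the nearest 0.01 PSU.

35.16 PSU

After mixing: salt = 4,550,000×31.1 + 24,900,000×33.3 = 970,675,000; volume = 29,450,000 m³
After evaporation: salt unchanged = 970,675,000; volume = 29,450,000 − 1,840,000 = 27,610,000 m³
S = 970,675,000 / 27,610,000 = 35.1566 PSU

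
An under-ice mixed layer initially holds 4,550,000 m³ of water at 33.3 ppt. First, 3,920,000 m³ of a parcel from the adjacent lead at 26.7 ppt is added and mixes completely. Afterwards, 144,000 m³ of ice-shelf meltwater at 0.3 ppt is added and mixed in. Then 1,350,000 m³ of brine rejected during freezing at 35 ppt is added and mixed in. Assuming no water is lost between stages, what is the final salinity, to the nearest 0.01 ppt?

Total salt / total volume:
Initial salt = 4,550,000×33.3 = 151,515,000
After stage 1: salt = 151,515,000 + 3,920,000×26.7 = 256,179,000; volume = 8,470,000 m³; S = 30.245 ppt
After stage 2: salt = 256,179,000 + 144,000×0.3 = 256,222,200; volume = 8,614,000 m³; S = 29.745 ppt
After stage 3: salt = 256,222,200 + 1,350,000×35 = 303,472,200; volume = 9,964,000 m³
S = 303,472,200 / 9,964,000 = 30.4569 ppt

30.46 ppt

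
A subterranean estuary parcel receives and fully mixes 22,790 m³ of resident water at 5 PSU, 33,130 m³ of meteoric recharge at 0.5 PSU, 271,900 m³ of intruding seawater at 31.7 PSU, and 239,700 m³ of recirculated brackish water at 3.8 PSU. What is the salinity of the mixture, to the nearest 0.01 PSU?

Weighted by volume,
salt = 22,790×5 + 33,130×0.5 + 271,900×31.7 + 239,700×3.8 = 113,950 + 16,565 + 8,619,230 + 910,860 = 9,660,605
volume = 22,790 + 33,130 + 271,900 + 239,700 = 567,520 m³
S = 9,660,605 / 567,520 = 17.0225 PSU

17.02 PSU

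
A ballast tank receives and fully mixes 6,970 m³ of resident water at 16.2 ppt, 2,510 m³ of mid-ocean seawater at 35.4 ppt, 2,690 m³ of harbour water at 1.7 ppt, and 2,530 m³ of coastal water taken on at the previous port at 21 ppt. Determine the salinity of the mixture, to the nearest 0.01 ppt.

17.65 ppt

Conserving salt mass:
salt = 6,970×16.2 + 2,510×35.4 + 2,690×1.7 + 2,530×21 = 112,914 + 88,854 + 4,573 + 53,130 = 259,471
volume = 6,970 + 2,510 + 2,690 + 2,530 = 14,700 m³
S = 259,471 / 14,700 = 17.6511 ppt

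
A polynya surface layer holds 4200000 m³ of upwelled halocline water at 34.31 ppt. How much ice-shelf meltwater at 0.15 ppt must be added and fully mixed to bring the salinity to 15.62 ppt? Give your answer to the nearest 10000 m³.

5070000 m³

Salt balance: 4,200,000×34.31 + V×0.15 = (4,200,000+V)×15.62
144,102,000 + 0.15V = 65,604,000 + 15.62V
78,498,000 = 15.47V
V = 5,074,208.14 m³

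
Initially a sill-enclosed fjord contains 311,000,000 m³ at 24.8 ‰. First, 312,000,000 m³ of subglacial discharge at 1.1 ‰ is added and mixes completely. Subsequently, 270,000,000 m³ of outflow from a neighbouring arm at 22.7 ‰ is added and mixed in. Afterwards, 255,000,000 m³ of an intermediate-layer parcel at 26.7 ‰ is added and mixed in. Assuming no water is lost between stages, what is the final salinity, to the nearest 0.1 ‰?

Weighted by volume,
Initial salt = 311,000,000×24.8 = 7,712,800,000
After stage 1: salt = 7,712,800,000 + 312,000,000×1.1 = 8,056,000,000; volume = 623,000,000 m³; S = 12.931 ‰
After stage 2: salt = 8,056,000,000 + 270,000,000×22.7 = 14,185,000,000; volume = 893,000,000 m³; S = 15.885 ‰
After stage 3: salt = 14,185,000,000 + 255,000,000×26.7 = 20,993,500,000; volume = 1,148,000,000 m³
S = 20,993,500,000 / 1,148,000,000 = 18.287 ‰

18.3 ‰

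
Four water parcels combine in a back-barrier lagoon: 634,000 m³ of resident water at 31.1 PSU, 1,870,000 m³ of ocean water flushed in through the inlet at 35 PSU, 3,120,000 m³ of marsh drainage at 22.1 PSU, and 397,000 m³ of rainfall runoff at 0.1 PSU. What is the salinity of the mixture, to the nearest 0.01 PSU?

25.60 PSU

Total salt / total volume:
salt = 634,000×31.1 + 1,870,000×35 + 3,120,000×22.1 + 397,000×0.1 = 19,717,400 + 65,450,000 + 68,952,000 + 39,700 = 154,159,100
volume = 634,000 + 1,870,000 + 3,120,000 + 397,000 = 6,021,000 m³
S = 154,159,100 / 6,021,000 = 25.6036 PSU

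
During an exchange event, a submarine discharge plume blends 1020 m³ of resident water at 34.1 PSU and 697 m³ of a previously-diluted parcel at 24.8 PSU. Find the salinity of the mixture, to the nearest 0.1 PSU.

By conservation of dissolved salt,
salt = 1,020×34.1 + 697×24.8 = 34,782 + 17,285.6 = 52,067.6
volume = 1,020 + 697 = 1,717 m³
S = 52,067.6 / 1,717 = 30.325 PSU

30.3 PSU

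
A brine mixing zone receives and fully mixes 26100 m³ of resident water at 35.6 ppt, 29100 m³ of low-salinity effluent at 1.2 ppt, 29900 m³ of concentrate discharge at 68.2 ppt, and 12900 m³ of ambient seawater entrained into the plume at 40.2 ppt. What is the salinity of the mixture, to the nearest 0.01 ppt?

35.94 ppt

Mass of salt is conserved:
salt = 26,100×35.6 + 29,100×1.2 + 29,900×68.2 + 12,900×40.2 = 929,160 + 34,920 + 2,039,180 + 518,580 = 3,521,840
volume = 26,100 + 29,100 + 29,900 + 12,900 = 98,000 m³
S = 3,521,840 / 98,000 = 35.9371 ppt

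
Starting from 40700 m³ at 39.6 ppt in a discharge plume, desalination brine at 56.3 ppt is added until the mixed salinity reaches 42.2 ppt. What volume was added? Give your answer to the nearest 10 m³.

Salt balance: 40,700×39.6 + V×56.3 = (40,700+V)×42.2
1,611,720 + 56.3V = 1,717,540 + 42.2V
105,820 = 14.1V
V = 7,504.96 m³

7500 m³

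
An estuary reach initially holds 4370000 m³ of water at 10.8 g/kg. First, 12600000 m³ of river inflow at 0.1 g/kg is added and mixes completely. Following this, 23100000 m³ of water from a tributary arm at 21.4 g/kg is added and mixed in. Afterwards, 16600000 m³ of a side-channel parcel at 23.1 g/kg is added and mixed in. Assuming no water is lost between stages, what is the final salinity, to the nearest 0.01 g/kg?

By conservation of dissolved salt,
Initial salt = 4,370,000×10.8 = 47,196,000
After stage 1: salt = 47,196,000 + 12,600,000×0.1 = 48,456,000; volume = 16,970,000 m³; S = 2.855 g/kg
After stage 2: salt = 48,456,000 + 23,100,000×21.4 = 542,796,000; volume = 40,070,000 m³; S = 13.546 g/kg
After stage 3: salt = 542,796,000 + 16,600,000×23.1 = 926,256,000; volume = 56,670,000 m³
S = 926,256,000 / 56,670,000 = 16.3447 g/kg

16.34 g/kg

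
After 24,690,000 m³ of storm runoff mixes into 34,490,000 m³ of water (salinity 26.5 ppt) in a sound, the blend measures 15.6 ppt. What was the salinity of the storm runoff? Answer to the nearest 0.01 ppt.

0.37 ppt

Salt balance: 34,490,000×26.5 + 24,690,000×S = 59,180,000×15.6
913,985,000 + 24,690,000·S = 923,208,000
S = (923,208,000 − 913,985,000) / 24,690,000 = 0.3736 ppt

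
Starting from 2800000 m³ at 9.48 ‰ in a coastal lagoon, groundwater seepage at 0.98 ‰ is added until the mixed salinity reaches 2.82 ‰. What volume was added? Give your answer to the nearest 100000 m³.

10100000 m³

Salt balance: 2,800,000×9.48 + V×0.98 = (2,800,000+V)×2.82
26,544,000 + 0.98V = 7,896,000 + 2.82V
18,648,000 = 1.84V
V = 10,134,782.61 m³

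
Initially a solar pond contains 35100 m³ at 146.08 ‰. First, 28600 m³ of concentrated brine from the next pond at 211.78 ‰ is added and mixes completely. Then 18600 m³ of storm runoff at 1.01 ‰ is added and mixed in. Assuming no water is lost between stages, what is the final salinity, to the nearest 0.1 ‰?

136.1 ‰

By conservation of dissolved salt,
Initial salt = 35,100×146.08 = 5,127,408
After stage 1: salt = 5,127,408 + 28,600×211.78 = 11,184,316; volume = 63,700 m³; S = 175.578 ‰
After stage 2: salt = 11,184,316 + 18,600×1.01 = 11,203,102; volume = 82,300 m³
S = 11,203,102 / 82,300 = 136.1252 ‰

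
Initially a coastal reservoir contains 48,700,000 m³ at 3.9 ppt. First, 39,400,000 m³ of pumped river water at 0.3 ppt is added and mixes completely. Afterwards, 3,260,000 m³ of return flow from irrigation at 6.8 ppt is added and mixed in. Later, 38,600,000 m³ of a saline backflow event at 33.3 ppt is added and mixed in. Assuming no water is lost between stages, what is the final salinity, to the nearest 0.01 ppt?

11.61 ppt

Weighted by volume,
Initial salt = 48,700,000×3.9 = 189,930,000
After stage 1: salt = 189,930,000 + 39,400,000×0.3 = 201,750,000; volume = 88,100,000 m³; S = 2.29 ppt
After stage 2: salt = 201,750,000 + 3,260,000×6.8 = 223,918,000; volume = 91,360,000 m³; S = 2.451 ppt
After stage 3: salt = 223,918,000 + 38,600,000×33.3 = 1,509,298,000; volume = 129,960,000 m³
S = 1,509,298,000 / 129,960,000 = 11.6136 ppt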